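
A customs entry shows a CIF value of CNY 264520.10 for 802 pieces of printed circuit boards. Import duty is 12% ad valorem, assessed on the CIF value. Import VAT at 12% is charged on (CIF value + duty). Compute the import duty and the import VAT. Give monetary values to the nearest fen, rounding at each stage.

Import duty: CNY 31742.41; import VAT: CNY 35551.50

Import duty = 264520.10 × 12% = 31742.41
VAT base = CIF + duty = 264520.10 + 31742.41 = 296262.51
Import VAT = 296262.51 × 12% = 35551.50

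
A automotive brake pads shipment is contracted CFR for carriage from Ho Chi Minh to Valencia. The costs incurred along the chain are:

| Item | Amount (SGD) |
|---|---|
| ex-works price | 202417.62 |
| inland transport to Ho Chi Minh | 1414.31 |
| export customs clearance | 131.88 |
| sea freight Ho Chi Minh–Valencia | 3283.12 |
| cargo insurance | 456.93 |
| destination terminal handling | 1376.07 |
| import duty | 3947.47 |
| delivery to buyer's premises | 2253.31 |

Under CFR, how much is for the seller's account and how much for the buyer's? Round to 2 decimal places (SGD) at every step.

Seller: SGD 207246.93; buyer: SGD 8033.78

CFR: the seller pays costs through ocean freight to the destination port, but not insurance.
Seller's account: goods 202417.62 + inland to port 1414.31 + export clearance 131.88 + freight 3283.12 = 207246.93
Buyer's account: insurance 456.93 + destination terminal 1376.07 + duty 3947.47 + delivery 2253.31 = 8033.78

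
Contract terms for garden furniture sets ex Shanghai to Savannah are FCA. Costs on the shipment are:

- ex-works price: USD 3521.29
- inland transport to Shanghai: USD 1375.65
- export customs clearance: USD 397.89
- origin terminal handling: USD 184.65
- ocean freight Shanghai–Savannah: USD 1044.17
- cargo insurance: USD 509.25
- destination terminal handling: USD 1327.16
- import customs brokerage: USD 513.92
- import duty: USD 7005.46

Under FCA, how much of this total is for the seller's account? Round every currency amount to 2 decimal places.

Seller's account: USD 5294.83

FCA: the seller delivers export-cleared goods to the carrier; the buyer bears costs from that point.
Seller's account: goods 3521.29 + inland to port 1375.65 + export clearance 397.89 = 5294.83
Buyer's account: origin terminal 184.65 + freight 1044.17 + insurance 509.25 + destination terminal 1327.16 + brokerage 513.92 + duty 7005.46 = 10584.61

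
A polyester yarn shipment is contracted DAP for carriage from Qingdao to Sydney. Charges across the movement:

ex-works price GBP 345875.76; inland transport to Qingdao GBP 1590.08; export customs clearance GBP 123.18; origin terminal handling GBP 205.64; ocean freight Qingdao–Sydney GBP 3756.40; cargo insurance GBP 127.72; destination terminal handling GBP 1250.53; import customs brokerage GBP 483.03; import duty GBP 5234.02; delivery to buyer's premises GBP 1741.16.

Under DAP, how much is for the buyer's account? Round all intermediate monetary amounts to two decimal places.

DAP: the seller bears all costs to the named destination except import duty and clearance.
Seller's account: goods 345875.76 + inland to port 1590.08 + export clearance 123.18 + origin terminal 205.64 + freight 3756.40 + insurance 127.72 + destination terminal 1250.53 + delivery 1741.16 = 354670.47
Buyer's account: brokerage 483.03 + duty 5234.02 = 5717.05

Buyer's account: GBP 5717.05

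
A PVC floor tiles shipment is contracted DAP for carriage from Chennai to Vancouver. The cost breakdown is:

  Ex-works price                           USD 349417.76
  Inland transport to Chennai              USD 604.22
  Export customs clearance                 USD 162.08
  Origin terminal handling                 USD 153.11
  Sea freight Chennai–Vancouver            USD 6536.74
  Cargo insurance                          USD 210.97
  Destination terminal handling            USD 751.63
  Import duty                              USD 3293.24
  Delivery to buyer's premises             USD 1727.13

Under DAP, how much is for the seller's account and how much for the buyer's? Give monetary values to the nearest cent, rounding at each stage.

Seller: USD 359563.64; buyer: USD 3293.24

DAP: the seller bears all costs to the named destination except import duty and clearance.
Seller's account: goods 349417.76 + inland to port 604.22 + export clearance 162.08 + origin terminal 153.11 + freight 6536.74 + insurance 210.97 + destination terminal 751.63 + delivery 1727.13 = 359563.64
Buyer's account: duty 3293.24 = 3293.24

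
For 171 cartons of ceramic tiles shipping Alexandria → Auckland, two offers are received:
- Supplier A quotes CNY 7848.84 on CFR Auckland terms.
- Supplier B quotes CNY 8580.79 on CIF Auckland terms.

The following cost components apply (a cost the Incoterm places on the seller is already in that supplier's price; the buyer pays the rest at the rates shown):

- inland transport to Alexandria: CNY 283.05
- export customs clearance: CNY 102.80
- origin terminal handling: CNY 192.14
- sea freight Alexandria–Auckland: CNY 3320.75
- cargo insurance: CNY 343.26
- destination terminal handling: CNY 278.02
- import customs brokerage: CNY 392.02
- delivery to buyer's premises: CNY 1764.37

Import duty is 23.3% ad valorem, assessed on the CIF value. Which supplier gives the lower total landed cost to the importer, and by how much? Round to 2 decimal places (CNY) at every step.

Supplier A (CFR):
CIF value = CFR price + insurance = 7848.84 + 343.26 = 8192.10
Import duty = 8192.10 × 23.3% = 1908.76
Buyer bears (A): 343.26 + 278.02 + 392.02 + 1764.37 = 2777.67
Landed cost (A) = invoice 7848.84 + 2777.67 + duty 1908.76 = 12535.27
Supplier B (CIF):
The CIF price already equals the CIF value: 8580.79
Import duty = 8580.79 × 23.3% = 1999.32
Buyer bears (B): 278.02 + 392.02 + 1764.37 = 2434.41
Landed cost (B) = invoice 8580.79 + 2434.41 + duty 1999.32 = 13014.52
Difference = |12535.27 − 13014.52| = 479.25

Supplier A is cheaper by CNY 479.25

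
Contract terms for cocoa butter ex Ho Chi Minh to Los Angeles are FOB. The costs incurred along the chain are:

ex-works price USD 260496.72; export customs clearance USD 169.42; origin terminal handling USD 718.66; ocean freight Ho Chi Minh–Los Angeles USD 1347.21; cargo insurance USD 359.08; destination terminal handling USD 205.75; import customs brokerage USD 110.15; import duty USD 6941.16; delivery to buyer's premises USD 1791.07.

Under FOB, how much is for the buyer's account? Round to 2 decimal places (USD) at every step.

Buyer's account: USD 10754.42

FOB: the seller bears costs until goods are on board at the origin port; the buyer bears freight, insurance and all costs thereafter.
Seller's account: goods 260496.72 + export clearance 169.42 + origin terminal 718.66 = 261384.80
Buyer's account: freight 1347.21 + insurance 359.08 + destination terminal 205.75 + brokerage 110.15 + duty 6941.16 + delivery 1791.07 = 10754.42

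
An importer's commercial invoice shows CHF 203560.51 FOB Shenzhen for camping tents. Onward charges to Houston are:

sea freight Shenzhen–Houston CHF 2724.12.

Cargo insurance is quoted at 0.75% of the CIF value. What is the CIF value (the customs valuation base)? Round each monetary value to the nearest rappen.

CIF value: CHF 207843.46

Let C be the CIF value. C = FOB price + freight + 0.75% × C
C − 0.75% × C = 203560.51 + 2724.12
0.9925 × C = 206284.63
C = 206284.63 / 0.9925 = 207843.46
Insurance premium = 0.75% × 207843.46 = 1558.83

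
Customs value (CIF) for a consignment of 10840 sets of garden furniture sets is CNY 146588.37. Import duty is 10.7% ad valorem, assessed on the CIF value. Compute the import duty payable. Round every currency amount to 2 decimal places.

Import duty: CNY 15684.96

Import duty = 146588.37 × 10.7% = 15684.96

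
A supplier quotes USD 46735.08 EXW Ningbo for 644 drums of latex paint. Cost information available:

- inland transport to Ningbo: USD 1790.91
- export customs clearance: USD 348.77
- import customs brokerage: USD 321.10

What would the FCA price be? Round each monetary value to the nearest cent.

Not relevant to the conversion: brokerage — on the buyer under both terms; not part of either seller's price.
From EXW to FCA, the seller additionally bears: inland to port, export clearance.
FCA price = 46735.08 + 1790.91 + 348.77 = 48874.76

FCA price: USD 48874.76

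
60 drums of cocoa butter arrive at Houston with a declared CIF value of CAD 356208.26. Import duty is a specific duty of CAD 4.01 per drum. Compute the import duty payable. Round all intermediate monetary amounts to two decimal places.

Import duty: CAD 240.60

Import duty = 60 × 4.01 = 240.60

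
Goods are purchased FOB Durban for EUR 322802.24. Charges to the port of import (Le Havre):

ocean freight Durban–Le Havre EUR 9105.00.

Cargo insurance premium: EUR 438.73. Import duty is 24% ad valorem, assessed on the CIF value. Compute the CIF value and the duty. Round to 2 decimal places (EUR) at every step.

CIF value: EUR 332345.97; import duty: EUR 79763.03

CIF = FOB price + freight + insurance
CIF = 322802.24 + 9105.00 + 438.73 = 332345.97
Import duty = 332345.97 × 24% = 79763.03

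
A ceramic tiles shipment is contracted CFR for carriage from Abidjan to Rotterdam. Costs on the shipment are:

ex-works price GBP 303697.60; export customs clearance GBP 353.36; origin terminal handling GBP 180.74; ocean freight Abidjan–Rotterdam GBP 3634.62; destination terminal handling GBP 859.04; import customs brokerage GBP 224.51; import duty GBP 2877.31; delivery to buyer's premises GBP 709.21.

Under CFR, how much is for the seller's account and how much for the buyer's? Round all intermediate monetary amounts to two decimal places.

CFR: the seller pays costs through ocean freight to the destination port, but not insurance.
Seller's account: goods 303697.60 + export clearance 353.36 + origin terminal 180.74 + freight 3634.62 = 307866.32
Buyer's account: destination terminal 859.04 + brokerage 224.51 + duty 2877.31 + delivery 709.21 = 4670.07

Seller: GBP 307866.32; buyer: GBP 4670.07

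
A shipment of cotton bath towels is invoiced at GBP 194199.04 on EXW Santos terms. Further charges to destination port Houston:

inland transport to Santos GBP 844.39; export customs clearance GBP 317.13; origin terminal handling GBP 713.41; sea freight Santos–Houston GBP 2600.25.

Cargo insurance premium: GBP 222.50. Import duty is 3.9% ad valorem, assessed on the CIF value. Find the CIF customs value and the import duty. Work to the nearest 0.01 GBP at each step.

CIF value: GBP 198896.72; import duty: GBP 7756.97

CIF = EXW price + pre-shipment costs + freight + insurance
CIF = 194199.04 + 844.39 + 317.13 + 713.41 + 2600.25 + 222.50 = 198896.72
Import duty = 198896.72 × 3.9% = 7756.97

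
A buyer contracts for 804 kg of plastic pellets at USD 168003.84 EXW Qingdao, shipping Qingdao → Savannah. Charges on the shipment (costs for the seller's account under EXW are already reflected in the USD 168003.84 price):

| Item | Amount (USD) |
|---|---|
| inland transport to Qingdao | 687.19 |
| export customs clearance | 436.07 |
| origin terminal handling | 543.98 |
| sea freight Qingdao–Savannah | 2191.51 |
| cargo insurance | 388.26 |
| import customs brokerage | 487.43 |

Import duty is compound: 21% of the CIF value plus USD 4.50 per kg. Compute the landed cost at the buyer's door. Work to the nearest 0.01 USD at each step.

Total landed cost: USD 212528.96

EXW: the seller makes goods available at their premises; the buyer bears all onward costs.
CIF value = EXW price + inland to port + export clearance + origin terminal + freight + insurance = 168003.84 + 687.19 + 436.07 + 543.98 + 2191.51 + 388.26 = 172250.85
Ad valorem component: 172250.85 × 21% = 36172.68
Specific component: 804 × 4.50 = 3618.00
Import duty = 36172.68 + 3618.00 = 39790.68
Buyer bears: inland to port 687.19 + export clearance 436.07 + origin terminal 543.98 + freight 2191.51 + insurance 388.26 + brokerage 487.43 + duty 39790.68 = 44525.12
Landed cost = invoice 168003.84 + 44525.12 = 212528.96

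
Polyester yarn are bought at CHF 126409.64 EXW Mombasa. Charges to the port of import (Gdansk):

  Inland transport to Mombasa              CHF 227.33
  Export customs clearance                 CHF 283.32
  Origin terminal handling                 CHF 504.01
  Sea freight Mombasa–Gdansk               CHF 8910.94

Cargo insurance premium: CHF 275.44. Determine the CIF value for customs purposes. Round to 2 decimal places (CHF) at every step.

CIF value: CHF 136610.68

CIF = EXW price + pre-shipment costs + freight + insurance
CIF = 126409.64 + 227.33 + 283.32 + 504.01 + 8910.94 + 275.44 = 136610.68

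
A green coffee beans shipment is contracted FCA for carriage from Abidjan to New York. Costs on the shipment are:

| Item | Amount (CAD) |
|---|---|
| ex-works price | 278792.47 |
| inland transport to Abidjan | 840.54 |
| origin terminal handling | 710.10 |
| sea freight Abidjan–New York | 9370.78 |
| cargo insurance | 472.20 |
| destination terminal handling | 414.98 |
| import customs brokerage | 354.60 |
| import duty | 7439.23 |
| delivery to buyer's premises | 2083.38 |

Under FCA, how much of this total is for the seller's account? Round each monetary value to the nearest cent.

Seller's account: CAD 279633.01

FCA: the seller delivers export-cleared goods to the carrier; the buyer bears costs from that point.
Seller's account: goods 278792.47 + inland to port 840.54 = 279633.01
Buyer's account: origin terminal 710.10 + freight 9370.78 + insurance 472.20 + destination terminal 414.98 + brokerage 354.60 + duty 7439.23 + delivery 2083.38 = 20845.27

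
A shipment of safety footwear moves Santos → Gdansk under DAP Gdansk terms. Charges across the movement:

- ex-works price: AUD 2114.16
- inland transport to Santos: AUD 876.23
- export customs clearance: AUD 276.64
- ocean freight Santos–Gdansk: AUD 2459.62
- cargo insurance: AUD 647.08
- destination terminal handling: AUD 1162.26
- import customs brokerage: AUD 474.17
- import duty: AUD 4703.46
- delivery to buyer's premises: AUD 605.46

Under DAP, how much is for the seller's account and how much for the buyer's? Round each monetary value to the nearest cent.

Seller: AUD 8141.45; buyer: AUD 5177.63

DAP: the seller bears all costs to the named destination except import duty and clearance.
Seller's account: goods 2114.16 + inland to port 876.23 + export clearance 276.64 + freight 2459.62 + insurance 647.08 + destination terminal 1162.26 + delivery 605.46 = 8141.45
Buyer's account: brokerage 474.17 + duty 4703.46 = 5177.63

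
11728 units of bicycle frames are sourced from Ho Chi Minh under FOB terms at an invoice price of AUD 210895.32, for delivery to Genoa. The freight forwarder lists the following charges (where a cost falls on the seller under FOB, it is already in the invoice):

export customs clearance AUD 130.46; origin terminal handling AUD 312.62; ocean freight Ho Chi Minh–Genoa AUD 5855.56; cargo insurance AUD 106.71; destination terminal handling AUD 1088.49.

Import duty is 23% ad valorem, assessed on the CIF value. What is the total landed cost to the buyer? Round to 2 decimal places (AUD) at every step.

Total landed cost: AUD 267823.33

FOB: the seller bears costs until goods are on board at the origin port; the buyer bears freight, insurance and all costs thereafter.
Already in the invoice (seller's account under FOB): export clearance, origin terminal — exclude.
CIF value = FOB price + freight + insurance = 210895.32 + 5855.56 + 106.71 = 216857.59
Import duty = 216857.59 × 23% = 49877.25
Buyer bears: freight 5855.56 + insurance 106.71 + destination terminal 1088.49 + duty 49877.25 = 56928.01
Landed cost = invoice 210895.32 + 56928.01 = 267823.33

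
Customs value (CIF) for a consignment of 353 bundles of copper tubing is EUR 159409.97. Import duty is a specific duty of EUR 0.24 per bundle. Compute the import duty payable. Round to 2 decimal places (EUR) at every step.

Import duty: EUR 84.72

Import duty = 353 × 0.24 = 84.72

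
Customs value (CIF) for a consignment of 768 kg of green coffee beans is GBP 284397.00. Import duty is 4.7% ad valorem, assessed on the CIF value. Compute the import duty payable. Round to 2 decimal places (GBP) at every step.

Import duty: GBP 13366.66

Import duty = 284397.00 × 4.7% = 13366.66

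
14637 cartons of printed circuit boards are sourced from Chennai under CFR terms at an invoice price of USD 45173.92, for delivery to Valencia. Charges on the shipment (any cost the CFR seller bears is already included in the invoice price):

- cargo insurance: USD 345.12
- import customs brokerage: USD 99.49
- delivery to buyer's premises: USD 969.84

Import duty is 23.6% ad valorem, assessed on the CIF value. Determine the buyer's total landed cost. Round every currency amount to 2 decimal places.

CFR: the seller pays costs through ocean freight to the destination port, but not insurance.
CIF value = CFR price + insurance = 45173.92 + 345.12 = 45519.04
Import duty = 45519.04 × 23.6% = 10742.49
Buyer bears: insurance 345.12 + brokerage 99.49 + delivery 969.84 + duty 10742.49 = 12156.94
Landed cost = invoice 45173.92 + 12156.94 = 57330.86

Total landed cost: USD 57330.86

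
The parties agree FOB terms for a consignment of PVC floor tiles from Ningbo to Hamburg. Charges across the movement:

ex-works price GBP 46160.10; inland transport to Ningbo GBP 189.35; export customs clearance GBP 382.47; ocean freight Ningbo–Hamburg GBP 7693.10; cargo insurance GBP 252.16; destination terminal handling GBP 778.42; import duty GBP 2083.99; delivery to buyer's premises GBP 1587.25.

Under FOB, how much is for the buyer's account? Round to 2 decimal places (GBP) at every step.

FOB: the seller bears costs until goods are on board at the origin port; the buyer bears freight, insurance and all costs thereafter.
Seller's account: goods 46160.10 + inland to port 189.35 + export clearance 382.47 = 46731.92
Buyer's account: freight 7693.10 + insurance 252.16 + destination terminal 778.42 + duty 2083.99 + delivery 1587.25 = 12394.92

Buyer's account: GBP 12394.92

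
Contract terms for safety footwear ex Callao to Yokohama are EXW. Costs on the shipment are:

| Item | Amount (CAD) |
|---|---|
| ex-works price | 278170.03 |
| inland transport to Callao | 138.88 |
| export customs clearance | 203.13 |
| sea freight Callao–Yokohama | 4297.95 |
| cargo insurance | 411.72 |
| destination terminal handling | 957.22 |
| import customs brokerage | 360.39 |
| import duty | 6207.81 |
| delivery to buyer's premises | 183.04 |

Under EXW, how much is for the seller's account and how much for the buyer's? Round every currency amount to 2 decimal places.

EXW: the seller makes goods available at their premises; the buyer bears all onward costs.
Seller's account: goods 278170.03 = 278170.03
Buyer's account: inland to port 138.88 + export clearance 203.13 + freight 4297.95 + insurance 411.72 + destination terminal 957.22 + brokerage 360.39 + duty 6207.81 + delivery 183.04 = 12760.14

Seller: CAD 278170.03; buyer: CAD 12760.14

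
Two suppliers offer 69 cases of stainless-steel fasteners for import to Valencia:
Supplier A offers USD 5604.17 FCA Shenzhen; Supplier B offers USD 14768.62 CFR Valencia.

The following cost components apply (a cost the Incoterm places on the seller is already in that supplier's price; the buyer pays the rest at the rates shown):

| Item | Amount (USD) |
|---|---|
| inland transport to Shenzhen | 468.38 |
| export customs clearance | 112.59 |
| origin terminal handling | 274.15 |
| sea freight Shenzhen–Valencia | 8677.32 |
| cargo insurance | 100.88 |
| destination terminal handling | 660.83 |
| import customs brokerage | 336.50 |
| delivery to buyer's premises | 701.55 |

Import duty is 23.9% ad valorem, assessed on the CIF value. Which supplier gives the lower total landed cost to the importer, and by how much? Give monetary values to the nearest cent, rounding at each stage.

Supplier A (FCA):
CIF value = FCA price + origin terminal + freight + insurance = 5604.17 + 274.15 + 8677.32 + 100.88 = 14656.52
Import duty = 14656.52 × 23.9% = 3502.91
Buyer bears (A): 274.15 + 8677.32 + 100.88 + 660.83 + 336.50 + 701.55 = 10751.23
Landed cost (A) = invoice 5604.17 + 10751.23 + duty 3502.91 = 19858.31
Supplier B (CFR):
CIF value = CFR price + insurance = 14768.62 + 100.88 = 14869.50
Import duty = 14869.50 × 23.9% = 3553.81
Buyer bears (B): 100.88 + 660.83 + 336.50 + 701.55 = 1799.76
Landed cost (B) = invoice 14768.62 + 1799.76 + duty 3553.81 = 20122.19
Difference = |19858.31 − 20122.19| = 263.88

Supplier A is cheaper by USD 263.88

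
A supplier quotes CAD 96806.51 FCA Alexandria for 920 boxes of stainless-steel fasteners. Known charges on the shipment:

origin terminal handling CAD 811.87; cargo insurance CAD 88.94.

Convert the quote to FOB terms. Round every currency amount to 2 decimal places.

FOB price: CAD 97618.38

Not relevant to the conversion: insurance — on the buyer under both terms; not part of either seller's price.
From FCA to FOB, the seller additionally bears: origin terminal.
FOB price = 96806.51 + 811.87 = 97618.38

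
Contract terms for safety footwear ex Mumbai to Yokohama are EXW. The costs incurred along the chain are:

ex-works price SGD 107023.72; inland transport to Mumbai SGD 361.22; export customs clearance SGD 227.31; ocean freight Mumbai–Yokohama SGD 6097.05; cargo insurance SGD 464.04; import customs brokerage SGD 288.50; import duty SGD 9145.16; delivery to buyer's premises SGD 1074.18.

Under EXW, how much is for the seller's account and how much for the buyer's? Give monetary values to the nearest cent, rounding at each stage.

Seller: SGD 107023.72; buyer: SGD 17657.46

EXW: the seller makes goods available at their premises; the buyer bears all onward costs.
Seller's account: goods 107023.72 = 107023.72
Buyer's account: inland to port 361.22 + export clearance 227.31 + freight 6097.05 + insurance 464.04 + brokerage 288.50 + duty 9145.16 + delivery 1074.18 = 17657.46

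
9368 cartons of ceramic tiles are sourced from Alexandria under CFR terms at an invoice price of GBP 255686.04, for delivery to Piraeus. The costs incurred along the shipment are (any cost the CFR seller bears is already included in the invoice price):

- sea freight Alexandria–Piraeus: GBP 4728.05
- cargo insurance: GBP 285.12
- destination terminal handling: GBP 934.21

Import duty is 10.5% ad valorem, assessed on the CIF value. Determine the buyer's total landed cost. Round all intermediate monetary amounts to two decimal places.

CFR: the seller pays costs through ocean freight to the destination port, but not insurance.
Already in the invoice (seller's account under CFR): freight — exclude.
CIF value = CFR price + insurance = 255686.04 + 285.12 = 255971.16
Import duty = 255971.16 × 10.5% = 26876.97
Buyer bears: insurance 285.12 + destination terminal 934.21 + duty 26876.97 = 28096.30
Landed cost = invoice 255686.04 + 28096.30 = 283782.34

Total landed cost: GBP 283782.34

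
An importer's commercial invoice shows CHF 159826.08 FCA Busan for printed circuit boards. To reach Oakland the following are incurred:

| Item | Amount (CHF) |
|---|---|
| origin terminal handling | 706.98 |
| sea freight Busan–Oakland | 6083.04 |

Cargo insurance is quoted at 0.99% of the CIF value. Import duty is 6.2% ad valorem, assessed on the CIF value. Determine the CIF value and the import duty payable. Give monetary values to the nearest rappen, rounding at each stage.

CIF value: CHF 168282.09; import duty: CHF 10433.49

Let C be the CIF value. C = FCA price + pre-shipment costs + freight + 0.99% × C
C − 0.99% × C = 159826.08 + 706.98 + 6083.04
0.9901 × C = 166616.10
C = 166616.10 / 0.9901 = 168282.09
Insurance premium = 0.99% × 168282.09 = 1665.99
Import duty = 168282.09 × 6.2% = 10433.49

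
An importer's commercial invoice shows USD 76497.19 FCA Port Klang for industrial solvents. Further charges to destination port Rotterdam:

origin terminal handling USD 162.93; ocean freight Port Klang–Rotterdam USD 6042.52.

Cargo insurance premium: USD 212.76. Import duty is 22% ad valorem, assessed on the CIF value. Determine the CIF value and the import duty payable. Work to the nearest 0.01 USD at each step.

CIF value: USD 82915.40; import duty: USD 18241.39

CIF = FCA price + pre-shipment costs + freight + insurance
CIF = 76497.19 + 162.93 + 6042.52 + 212.76 = 82915.40
Import duty = 82915.40 × 22% = 18241.39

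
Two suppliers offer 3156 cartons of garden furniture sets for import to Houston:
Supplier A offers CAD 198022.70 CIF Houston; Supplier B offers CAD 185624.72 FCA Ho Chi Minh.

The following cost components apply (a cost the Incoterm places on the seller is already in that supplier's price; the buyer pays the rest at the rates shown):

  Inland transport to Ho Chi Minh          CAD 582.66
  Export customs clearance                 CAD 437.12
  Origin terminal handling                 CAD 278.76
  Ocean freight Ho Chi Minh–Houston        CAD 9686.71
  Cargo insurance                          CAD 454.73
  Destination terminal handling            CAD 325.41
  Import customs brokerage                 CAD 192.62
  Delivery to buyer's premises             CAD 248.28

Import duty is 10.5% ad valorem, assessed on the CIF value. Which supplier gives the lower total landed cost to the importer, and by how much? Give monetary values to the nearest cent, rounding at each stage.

Supplier A (CIF):
The CIF price already equals the CIF value: 198022.70
Import duty = 198022.70 × 10.5% = 20792.38
Buyer bears (A): 325.41 + 192.62 + 248.28 = 766.31
Landed cost (A) = invoice 198022.70 + 766.31 + duty 20792.38 = 219581.39
Supplier B (FCA):
CIF value = FCA price + origin terminal + freight + insurance = 185624.72 + 278.76 + 9686.71 + 454.73 = 196044.92
Import duty = 196044.92 × 10.5% = 20584.72
Buyer bears (B): 278.76 + 9686.71 + 454.73 + 325.41 + 192.62 + 248.28 = 11186.51
Landed cost (B) = invoice 185624.72 + 11186.51 + duty 20584.72 = 217395.95
Difference = |219581.39 − 217395.95| = 2185.44

Supplier B is cheaper by CAD 2185.44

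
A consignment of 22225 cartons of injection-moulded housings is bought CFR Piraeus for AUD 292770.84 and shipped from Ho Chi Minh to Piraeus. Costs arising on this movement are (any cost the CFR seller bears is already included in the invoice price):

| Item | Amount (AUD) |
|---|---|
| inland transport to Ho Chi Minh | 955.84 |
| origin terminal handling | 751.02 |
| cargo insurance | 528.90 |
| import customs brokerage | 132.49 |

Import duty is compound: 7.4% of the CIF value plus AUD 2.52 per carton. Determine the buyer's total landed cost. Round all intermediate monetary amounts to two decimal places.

Total landed cost: AUD 371143.41

CFR: the seller pays costs through ocean freight to the destination port, but not insurance.
Already in the invoice (seller's account under CFR): inland to port, origin terminal — exclude.
CIF value = CFR price + insurance = 292770.84 + 528.90 = 293299.74
Ad valorem component: 293299.74 × 7.4% = 21704.18
Specific component: 22225 × 2.52 = 56007.00
Import duty = 21704.18 + 56007.00 = 77711.18
Buyer bears: insurance 528.90 + brokerage 132.49 + duty 77711.18 = 78372.57
Landed cost = invoice 292770.84 + 78372.57 = 371143.41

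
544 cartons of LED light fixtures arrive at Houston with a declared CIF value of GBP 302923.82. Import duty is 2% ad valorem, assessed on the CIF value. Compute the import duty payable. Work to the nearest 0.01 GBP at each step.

Import duty = 302923.82 × 2% = 6058.48

Import duty: GBP 6058.48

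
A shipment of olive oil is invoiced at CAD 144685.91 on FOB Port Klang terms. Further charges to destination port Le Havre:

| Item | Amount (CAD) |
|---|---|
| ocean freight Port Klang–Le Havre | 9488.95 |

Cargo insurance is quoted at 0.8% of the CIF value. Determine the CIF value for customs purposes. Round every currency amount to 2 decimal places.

CIF value: CAD 155418.21

Let C be the CIF value. C = FOB price + freight + 0.8% × C
C − 0.8% × C = 144685.91 + 9488.95
0.992 × C = 154174.86
C = 154174.86 / 0.992 = 155418.21
Insurance premium = 0.8% × 155418.21 = 1243.35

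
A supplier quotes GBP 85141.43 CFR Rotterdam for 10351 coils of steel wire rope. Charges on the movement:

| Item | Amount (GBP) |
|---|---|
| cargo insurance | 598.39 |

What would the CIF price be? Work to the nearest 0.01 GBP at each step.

From CFR to CIF, the seller additionally bears: insurance.
CIF price = 85141.43 + 598.39 = 85739.82

CIF price: GBP 85739.82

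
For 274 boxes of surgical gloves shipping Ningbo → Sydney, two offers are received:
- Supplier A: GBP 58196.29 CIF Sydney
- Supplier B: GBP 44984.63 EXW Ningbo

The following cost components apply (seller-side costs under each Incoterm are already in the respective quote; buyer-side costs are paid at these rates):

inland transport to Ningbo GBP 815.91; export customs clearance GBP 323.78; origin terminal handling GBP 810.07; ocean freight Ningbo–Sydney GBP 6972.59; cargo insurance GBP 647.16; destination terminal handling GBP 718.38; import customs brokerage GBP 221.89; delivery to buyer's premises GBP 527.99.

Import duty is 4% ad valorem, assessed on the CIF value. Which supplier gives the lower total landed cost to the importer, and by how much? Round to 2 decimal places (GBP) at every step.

Supplier A (CIF):
The CIF price already equals the CIF value: 58196.29
Import duty = 58196.29 × 4% = 2327.85
Buyer bears (A): 718.38 + 221.89 + 527.99 = 1468.26
Landed cost (A) = invoice 58196.29 + 1468.26 + duty 2327.85 = 61992.40
Supplier B (EXW):
CIF value = EXW price + inland to port + export clearance + origin terminal + freight + insurance = 44984.63 + 815.91 + 323.78 + 810.07 + 6972.59 + 647.16 = 54554.14
Import duty = 54554.14 × 4% = 2182.17
Buyer bears (B): 815.91 + 323.78 + 810.07 + 6972.59 + 647.16 + 718.38 + 221.89 + 527.99 = 11037.77
Landed cost (B) = invoice 44984.63 + 11037.77 + duty 2182.17 = 58204.57
Difference = |61992.40 − 58204.57| = 3787.83

Supplier B is cheaper by GBP 3787.83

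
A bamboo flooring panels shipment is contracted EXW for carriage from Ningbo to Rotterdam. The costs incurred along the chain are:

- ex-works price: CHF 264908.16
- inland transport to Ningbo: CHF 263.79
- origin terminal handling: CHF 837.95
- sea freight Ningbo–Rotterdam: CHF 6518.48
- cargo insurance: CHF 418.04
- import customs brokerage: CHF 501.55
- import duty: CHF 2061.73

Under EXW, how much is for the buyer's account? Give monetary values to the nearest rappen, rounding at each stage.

EXW: the seller makes goods available at their premises; the buyer bears all onward costs.
Seller's account: goods 264908.16 = 264908.16
Buyer's account: inland to port 263.79 + origin terminal 837.95 + freight 6518.48 + insurance 418.04 + brokerage 501.55 + duty 2061.73 = 10601.54

Buyer's account: CHF 10601.54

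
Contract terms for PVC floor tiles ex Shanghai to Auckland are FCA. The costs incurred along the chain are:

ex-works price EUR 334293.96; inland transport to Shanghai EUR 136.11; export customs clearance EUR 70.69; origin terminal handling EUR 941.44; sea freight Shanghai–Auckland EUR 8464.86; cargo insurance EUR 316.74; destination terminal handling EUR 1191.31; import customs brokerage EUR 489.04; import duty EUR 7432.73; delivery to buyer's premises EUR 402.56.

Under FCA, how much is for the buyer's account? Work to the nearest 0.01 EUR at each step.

FCA: the seller delivers export-cleared goods to the carrier; the buyer bears costs from that point.
Seller's account: goods 334293.96 + inland to port 136.11 + export clearance 70.69 = 334500.76
Buyer's account: origin terminal 941.44 + freight 8464.86 + insurance 316.74 + destination terminal 1191.31 + brokerage 489.04 + duty 7432.73 + delivery 402.56 = 19238.68

Buyer's account: EUR 19238.68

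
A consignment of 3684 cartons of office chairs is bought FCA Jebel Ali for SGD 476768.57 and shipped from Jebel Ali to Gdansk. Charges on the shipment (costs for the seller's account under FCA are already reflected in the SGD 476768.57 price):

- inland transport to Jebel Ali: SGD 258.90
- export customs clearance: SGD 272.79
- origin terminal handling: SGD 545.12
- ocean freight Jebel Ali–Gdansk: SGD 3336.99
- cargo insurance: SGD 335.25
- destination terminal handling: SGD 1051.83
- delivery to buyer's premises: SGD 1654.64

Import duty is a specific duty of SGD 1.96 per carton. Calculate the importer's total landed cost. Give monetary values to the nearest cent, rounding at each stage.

Total landed cost: SGD 490913.04

FCA: the seller delivers export-cleared goods to the carrier; the buyer bears costs from that point.
Already in the invoice (seller's account under FCA): inland to port, export clearance — exclude.
CIF value = FCA price + origin terminal + freight + insurance = 476768.57 + 545.12 + 3336.99 + 335.25 = 480985.93
Import duty = 3684 × 1.96 = 7220.64
Buyer bears: origin terminal 545.12 + freight 3336.99 + insurance 335.25 + destination terminal 1051.83 + delivery 1654.64 + duty 7220.64 = 14144.47
Landed cost = invoice 476768.57 + 14144.47 = 490913.04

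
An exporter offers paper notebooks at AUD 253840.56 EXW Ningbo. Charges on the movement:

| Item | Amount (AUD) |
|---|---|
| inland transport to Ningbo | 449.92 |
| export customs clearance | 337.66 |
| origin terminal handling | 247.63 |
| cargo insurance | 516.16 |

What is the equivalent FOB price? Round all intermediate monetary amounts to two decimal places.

FOB price: AUD 254875.77

Not relevant to the conversion: insurance — on the buyer under both terms; not part of either seller's price.
From EXW to FOB, the seller additionally bears: inland to port, export clearance, origin terminal.
FOB price = 253840.56 + 449.92 + 337.66 + 247.63 = 254875.77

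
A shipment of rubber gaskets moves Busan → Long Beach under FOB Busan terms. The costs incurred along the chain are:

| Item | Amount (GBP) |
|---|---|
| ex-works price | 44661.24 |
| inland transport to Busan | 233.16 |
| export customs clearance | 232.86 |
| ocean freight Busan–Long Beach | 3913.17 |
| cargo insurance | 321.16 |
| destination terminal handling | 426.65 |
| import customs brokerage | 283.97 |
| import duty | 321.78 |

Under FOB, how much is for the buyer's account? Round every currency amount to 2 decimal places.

FOB: the seller bears costs until goods are on board at the origin port; the buyer bears freight, insurance and all costs thereafter.
Seller's account: goods 44661.24 + inland to port 233.16 + export clearance 232.86 = 45127.26
Buyer's account: freight 3913.17 + insurance 321.16 + destination terminal 426.65 + brokerage 283.97 + duty 321.78 = 5266.73

Buyer's account: GBP 5266.73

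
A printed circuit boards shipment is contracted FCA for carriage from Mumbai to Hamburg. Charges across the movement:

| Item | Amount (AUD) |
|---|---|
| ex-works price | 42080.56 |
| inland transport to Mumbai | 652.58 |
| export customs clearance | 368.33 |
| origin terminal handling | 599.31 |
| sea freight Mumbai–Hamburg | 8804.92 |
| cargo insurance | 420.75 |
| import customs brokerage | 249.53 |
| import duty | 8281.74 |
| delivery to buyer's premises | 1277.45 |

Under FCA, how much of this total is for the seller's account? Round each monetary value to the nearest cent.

Seller's account: AUD 43101.47

FCA: the seller delivers export-cleared goods to the carrier; the buyer bears costs from that point.
Seller's account: goods 42080.56 + inland to port 652.58 + export clearance 368.33 = 43101.47
Buyer's account: origin terminal 599.31 + freight 8804.92 + insurance 420.75 + brokerage 249.53 + duty 8281.74 + delivery 1277.45 = 19633.70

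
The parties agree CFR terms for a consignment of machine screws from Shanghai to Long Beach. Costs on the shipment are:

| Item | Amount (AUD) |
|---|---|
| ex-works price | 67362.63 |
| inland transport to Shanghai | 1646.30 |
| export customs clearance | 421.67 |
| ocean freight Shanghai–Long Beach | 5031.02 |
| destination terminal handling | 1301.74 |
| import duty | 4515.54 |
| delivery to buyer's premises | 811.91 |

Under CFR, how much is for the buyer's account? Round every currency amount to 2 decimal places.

CFR: the seller pays costs through ocean freight to the destination port, but not insurance.
Seller's account: goods 67362.63 + inland to port 1646.30 + export clearance 421.67 + freight 5031.02 = 74461.62
Buyer's account: destination terminal 1301.74 + duty 4515.54 + delivery 811.91 = 6629.19

Buyer's account: AUD 6629.19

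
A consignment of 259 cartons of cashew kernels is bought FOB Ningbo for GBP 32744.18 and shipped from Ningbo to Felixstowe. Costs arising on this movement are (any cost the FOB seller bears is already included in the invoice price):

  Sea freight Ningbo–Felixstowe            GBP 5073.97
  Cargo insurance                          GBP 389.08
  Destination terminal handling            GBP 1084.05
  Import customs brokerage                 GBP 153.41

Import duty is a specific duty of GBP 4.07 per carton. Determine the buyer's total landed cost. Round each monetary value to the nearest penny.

FOB: the seller bears costs until goods are on board at the origin port; the buyer bears freight, insurance and all costs thereafter.
CIF value = FOB price + freight + insurance = 32744.18 + 5073.97 + 389.08 = 38207.23
Import duty = 259 × 4.07 = 1054.13
Buyer bears: freight 5073.97 + insurance 389.08 + destination terminal 1084.05 + brokerage 153.41 + duty 1054.13 = 7754.64
Landed cost = invoice 32744.18 + 7754.64 = 40498.82

Total landed cost: GBP 40498.82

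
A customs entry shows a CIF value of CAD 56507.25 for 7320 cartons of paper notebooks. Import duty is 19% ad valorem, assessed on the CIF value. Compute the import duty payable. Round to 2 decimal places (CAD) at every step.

Import duty = 56507.25 × 19% = 10736.38

Import duty: CAD 10736.38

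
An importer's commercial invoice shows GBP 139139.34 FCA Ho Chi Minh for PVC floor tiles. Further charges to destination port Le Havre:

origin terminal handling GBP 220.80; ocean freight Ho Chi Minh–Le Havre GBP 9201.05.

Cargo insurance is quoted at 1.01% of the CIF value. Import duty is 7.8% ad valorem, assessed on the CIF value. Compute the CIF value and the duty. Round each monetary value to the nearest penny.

CIF value: GBP 150076.97; import duty: GBP 11706.00

Let C be the CIF value. C = FCA price + pre-shipment costs + freight + 1.01% × C
C − 1.01% × C = 139139.34 + 220.80 + 9201.05
0.9899 × C = 148561.19
C = 148561.19 / 0.9899 = 150076.97
Insurance premium = 1.01% × 150076.97 = 1515.78
Import duty = 150076.97 × 7.8% = 11706.00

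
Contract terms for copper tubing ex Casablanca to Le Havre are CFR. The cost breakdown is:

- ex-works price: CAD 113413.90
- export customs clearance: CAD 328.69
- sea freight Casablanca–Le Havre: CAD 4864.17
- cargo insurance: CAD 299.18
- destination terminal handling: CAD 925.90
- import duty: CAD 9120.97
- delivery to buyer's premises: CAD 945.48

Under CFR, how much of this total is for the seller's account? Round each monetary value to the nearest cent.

CFR: the seller pays costs through ocean freight to the destination port, but not insurance.
Seller's account: goods 113413.90 + export clearance 328.69 + freight 4864.17 = 118606.76
Buyer's account: insurance 299.18 + destination terminal 925.90 + duty 9120.97 + delivery 945.48 = 11291.53

Seller's account: CAD 118606.76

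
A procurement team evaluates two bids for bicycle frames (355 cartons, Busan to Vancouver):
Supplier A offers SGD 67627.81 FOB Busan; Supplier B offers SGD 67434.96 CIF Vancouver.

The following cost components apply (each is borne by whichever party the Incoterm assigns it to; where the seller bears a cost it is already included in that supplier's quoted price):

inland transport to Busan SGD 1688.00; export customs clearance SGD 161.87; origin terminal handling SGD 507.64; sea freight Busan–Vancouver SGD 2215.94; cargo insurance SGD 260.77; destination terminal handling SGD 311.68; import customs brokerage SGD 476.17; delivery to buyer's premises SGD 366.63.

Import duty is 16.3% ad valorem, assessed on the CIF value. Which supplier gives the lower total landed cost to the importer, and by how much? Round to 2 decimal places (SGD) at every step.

Supplier B is cheaper by SGD 3104.70

Supplier A (FOB):
CIF value = FOB price + freight + insurance = 67627.81 + 2215.94 + 260.77 = 70104.52
Import duty = 70104.52 × 16.3% = 11427.04
Buyer bears (A): 2215.94 + 260.77 + 311.68 + 476.17 + 366.63 = 3631.19
Landed cost (A) = invoice 67627.81 + 3631.19 + duty 11427.04 = 82686.04
Supplier B (CIF):
The CIF price already equals the CIF value: 67434.96
Import duty = 67434.96 × 16.3% = 10991.90
Buyer bears (B): 311.68 + 476.17 + 366.63 = 1154.48
Landed cost (B) = invoice 67434.96 + 1154.48 + duty 10991.90 = 79581.34
Difference = |82686.04 − 79581.34| = 3104.70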